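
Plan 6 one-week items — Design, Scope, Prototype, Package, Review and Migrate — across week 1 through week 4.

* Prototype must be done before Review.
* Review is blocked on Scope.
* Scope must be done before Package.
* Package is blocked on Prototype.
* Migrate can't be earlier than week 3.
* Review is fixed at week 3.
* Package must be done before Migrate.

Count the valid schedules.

Splitting on Design: it can be week 1 (6), week 2 (6), week 3 (6), week 4 (6). Listing each branch's schedules as (Scope, Prototype, Package, Review, Migrate) by week number:
Design=week 1: (1,1,2,3,3) (1,1,2,3,4) (1,1,3,3,4) (1,2,3,3,4) (2,1,3,3,4) (2,2,3,3,4) — 6.
Design=week 2: (1,1,2,3,3) (1,1,2,3,4) (1,1,3,3,4) (1,2,3,3,4) (2,1,3,3,4) (2,2,3,3,4) — 6.
Design=week 3: (1,1,2,3,3) (1,1,2,3,4) (1,1,3,3,4) (1,2,3,3,4) (2,1,3,3,4) (2,2,3,3,4) — 6.
Design=week 4: (1,1,2,3,3) (1,1,2,3,4) (1,1,3,3,4) (1,2,3,3,4) (2,1,3,3,4) (2,2,3,3,4) — 6.
Summing: 6 + 6 + 6 + 6 = 24.

24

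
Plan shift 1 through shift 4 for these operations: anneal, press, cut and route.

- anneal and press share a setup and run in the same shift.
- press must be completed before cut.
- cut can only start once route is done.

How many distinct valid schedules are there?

Splitting on anneal: it can be shift 1 (6), shift 2 (5), shift 3 (3). Listing each branch's schedules as (press, cut, route) by shift number:
anneal=shift 1: (1,2,1) (1,3,1) (1,3,2) (1,4,1) (1,4,2) (1,4,3) — 6.
anneal=shift 2: (2,3,1) (2,3,2) (2,4,1) (2,4,2) (2,4,3) — 5.
anneal=shift 3: (3,4,1) (3,4,2) (3,4,3) — 3.
Summing: 6 + 5 + 3 = 14.

14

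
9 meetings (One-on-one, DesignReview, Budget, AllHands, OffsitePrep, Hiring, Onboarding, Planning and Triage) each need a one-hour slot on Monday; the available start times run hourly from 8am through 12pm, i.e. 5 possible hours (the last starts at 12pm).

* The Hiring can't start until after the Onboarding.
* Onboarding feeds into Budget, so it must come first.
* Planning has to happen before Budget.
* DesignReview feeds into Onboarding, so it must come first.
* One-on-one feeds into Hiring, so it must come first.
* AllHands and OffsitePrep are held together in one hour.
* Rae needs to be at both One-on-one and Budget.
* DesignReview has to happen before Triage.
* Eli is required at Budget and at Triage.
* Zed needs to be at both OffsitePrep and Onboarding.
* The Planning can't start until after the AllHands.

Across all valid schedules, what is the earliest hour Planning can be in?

Precedence pushes Planning to at least 9am; downstream work caps Planning at 11am.
Planning at 9am is achievable: OffsitePrep in 8am; Onboarding in 9am; Budget in 10am; AllHands in 8am; Triage in 9am; DesignReview in 8am; Planning in 9am; Hiring in 10am; One-on-one in 8am.

9am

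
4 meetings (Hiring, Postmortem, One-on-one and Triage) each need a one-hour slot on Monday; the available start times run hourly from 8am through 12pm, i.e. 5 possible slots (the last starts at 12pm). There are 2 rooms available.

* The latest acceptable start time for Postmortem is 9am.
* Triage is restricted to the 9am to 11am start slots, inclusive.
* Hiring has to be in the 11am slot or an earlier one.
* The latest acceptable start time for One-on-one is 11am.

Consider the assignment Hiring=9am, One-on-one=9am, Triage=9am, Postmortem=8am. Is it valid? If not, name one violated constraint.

The latest acceptable start time for One-on-one is 11am — holds.
The latest acceptable start time for Postmortem is 9am — holds.
There are 2 rooms available — violated.
Triage is restricted to the 9am to 11am start slots, inclusive — holds.
Hiring has to be in the 11am slot or an earlier one — holds.

Invalid. There are 2 rooms available.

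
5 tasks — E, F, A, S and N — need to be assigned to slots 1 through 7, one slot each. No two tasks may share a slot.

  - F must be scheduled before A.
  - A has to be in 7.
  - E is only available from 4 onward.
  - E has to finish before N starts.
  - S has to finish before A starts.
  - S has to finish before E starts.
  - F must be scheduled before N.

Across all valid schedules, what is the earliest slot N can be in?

Precedence pushes N to at least 5.
N at 5 is achievable: S -> 2; N -> 5; E -> 4; F -> 1; A -> 7.

5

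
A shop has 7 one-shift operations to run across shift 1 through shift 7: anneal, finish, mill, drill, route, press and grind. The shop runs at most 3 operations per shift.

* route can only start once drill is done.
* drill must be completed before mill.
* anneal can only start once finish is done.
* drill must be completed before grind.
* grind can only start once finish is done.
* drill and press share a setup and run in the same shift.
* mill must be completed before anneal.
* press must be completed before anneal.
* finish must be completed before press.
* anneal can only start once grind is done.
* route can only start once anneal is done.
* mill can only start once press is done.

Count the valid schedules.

Splitting on anneal: it can be shift 4 (3), shift 5 (12), shift 6 (20). Listing each branch's schedules as (finish, mill, drill, route, press, grind) by shift number:
anneal=shift 4: (1,3,2,5,2,3) (1,3,2,6,2,3) (1,3,2,7,2,3) — 3.
anneal=shift 5: (1,3,2,6,2,3) (1,3,2,6,2,4) (1,3,2,7,2,3) (1,3,2,7,2,4) (1,4,2,6,2,3) (1,4,2,6,2,4) (1,4,2,7,2,3) (1,4,2,7,2,4) (1,4,3,6,3,4) (1,4,3,7,3,4) (2,4,3,6,3,4) (2,4,3,7,3,4) — 12.
anneal=shift 6: (1,3,2,7,2,3) (1,3,2,7,2,4) (1,3,2,7,2,5) (1,4,2,7,2,3) (1,4,2,7,2,4) (1,4,2,7,2,5) (1,4,3,7,3,4) (1,4,3,7,3,5) (1,5,2,7,2,3) (1,5,2,7,2,4) (1,5,2,7,2,5) (1,5,3,7,3,4) (1,5,3,7,3,5) (1,5,4,7,4,5) (2,4,3,7,3,4) (2,4,3,7,3,5) (2,5,3,7,3,4) (2,5,3,7,3,5) (2,5,4,7,4,5) (3,5,4,7,4,5) — 20.
Summing: 3 + 12 + 20 = 35.

35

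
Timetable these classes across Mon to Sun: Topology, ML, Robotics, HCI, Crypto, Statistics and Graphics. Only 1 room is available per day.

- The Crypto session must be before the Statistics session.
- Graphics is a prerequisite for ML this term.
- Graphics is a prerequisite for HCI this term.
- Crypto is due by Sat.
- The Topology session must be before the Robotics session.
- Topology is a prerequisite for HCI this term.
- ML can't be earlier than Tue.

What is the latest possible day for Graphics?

Fri

Downstream work caps Graphics at Sat.
Graphics at Fri is achievable: ML -> Sat, Topology -> Tue, Robotics -> Wed, HCI -> Sun, Crypto -> Mon, Graphics -> Fri, Statistics -> Thu.
Nothing later works — the capacity limit rule out every day after Fri.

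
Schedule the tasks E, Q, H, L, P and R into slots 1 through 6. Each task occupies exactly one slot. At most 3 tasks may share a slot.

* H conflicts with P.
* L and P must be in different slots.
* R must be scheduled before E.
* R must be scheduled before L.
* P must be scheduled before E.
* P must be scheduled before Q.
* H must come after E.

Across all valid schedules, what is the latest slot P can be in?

Downstream work caps P at 4.
P at 4 is achievable: R=1, H=6, E=5, Q=5, L=2, P=4.

4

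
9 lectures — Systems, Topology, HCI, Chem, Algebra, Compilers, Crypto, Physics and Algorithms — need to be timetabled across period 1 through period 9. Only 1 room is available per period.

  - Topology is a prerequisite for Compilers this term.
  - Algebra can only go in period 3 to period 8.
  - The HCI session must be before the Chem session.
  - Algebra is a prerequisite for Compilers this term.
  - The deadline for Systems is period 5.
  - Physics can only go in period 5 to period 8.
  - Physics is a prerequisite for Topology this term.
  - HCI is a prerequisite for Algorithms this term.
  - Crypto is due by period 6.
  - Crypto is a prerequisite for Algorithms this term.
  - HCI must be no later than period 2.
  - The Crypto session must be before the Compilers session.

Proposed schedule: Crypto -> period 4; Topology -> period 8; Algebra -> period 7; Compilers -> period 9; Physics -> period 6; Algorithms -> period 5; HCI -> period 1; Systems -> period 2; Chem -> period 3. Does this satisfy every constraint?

The deadline for Systems is period 5 — holds.
Crypto is a prerequisite for Algorithms this term — holds.
Only 1 room is available per period — holds.
Algebra is a prerequisite for Compilers this term — holds.
HCI must be no later than period 2 — holds.
HCI is a prerequisite for Algorithms this term — holds.
Topology is a prerequisite for Compilers this term — holds.
Physics is a prerequisite for Topology this term — holds.
Crypto is due by period 6 — holds.
Algebra can only go in period 3 to period 8 — holds.
The HCI session must be before the Chem session — holds.
The Crypto session must be before the Compilers session — holds.
Physics can only go in period 5 to period 8 — holds.

Yes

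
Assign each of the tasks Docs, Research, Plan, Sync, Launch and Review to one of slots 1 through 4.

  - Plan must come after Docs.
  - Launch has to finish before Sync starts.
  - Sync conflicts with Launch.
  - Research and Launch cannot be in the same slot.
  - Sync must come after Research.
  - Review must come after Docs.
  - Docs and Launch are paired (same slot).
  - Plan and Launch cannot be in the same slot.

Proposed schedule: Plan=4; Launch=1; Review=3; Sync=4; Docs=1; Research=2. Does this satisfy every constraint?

Research and Launch cannot be in the same slot — holds.
Plan and Launch cannot be in the same slot — holds.
Launch has to finish before Sync starts — holds.
Sync must come after Research — holds.
Docs and Launch are paired (same slot) — holds.
Sync conflicts with Launch — holds.
Review must come after Docs — holds.
Plan must come after Docs — holds.

Yes, all constraints hold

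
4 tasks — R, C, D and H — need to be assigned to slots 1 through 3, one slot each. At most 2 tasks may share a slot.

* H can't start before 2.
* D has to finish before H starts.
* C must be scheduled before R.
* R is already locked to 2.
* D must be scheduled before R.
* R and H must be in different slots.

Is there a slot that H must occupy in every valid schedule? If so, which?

3

H's window is 2–3.
R is fixed at 2, and H can't share a slot with R.
So H must be 3.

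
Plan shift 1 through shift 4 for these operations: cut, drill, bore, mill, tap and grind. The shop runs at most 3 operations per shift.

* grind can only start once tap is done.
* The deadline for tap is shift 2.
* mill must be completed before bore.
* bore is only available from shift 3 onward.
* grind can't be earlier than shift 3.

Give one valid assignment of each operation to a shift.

bore=shift 3; grind=shift 3; mill=shift 1; tap=shift 1; cut=shift 1; drill=shift 2

Checking: mill(shift 1) before bore(shift 3); tap(shift 1) before grind(shift 3); tap=shift 1 in [shift 1,shift 2]; bore=shift 3 in [shift 3,shift 4]; grind=shift 3 in [shift 3,shift 4]; max 3 per shift (cap 3).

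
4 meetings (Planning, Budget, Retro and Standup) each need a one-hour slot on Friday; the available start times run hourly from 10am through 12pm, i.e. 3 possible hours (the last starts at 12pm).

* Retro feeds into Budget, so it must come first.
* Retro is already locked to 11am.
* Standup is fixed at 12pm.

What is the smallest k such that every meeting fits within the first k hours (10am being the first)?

3 hours

The precedence chain requires at least 2 distinct hours.
Standup can't be placed before 12pm — that is hour 3 counting from 10am — so the schedule must run through at least 3 hours.
3 works (last occupied hour: 12pm): for example Standup=12pm, Retro=11am, Planning=10am, Budget=12pm.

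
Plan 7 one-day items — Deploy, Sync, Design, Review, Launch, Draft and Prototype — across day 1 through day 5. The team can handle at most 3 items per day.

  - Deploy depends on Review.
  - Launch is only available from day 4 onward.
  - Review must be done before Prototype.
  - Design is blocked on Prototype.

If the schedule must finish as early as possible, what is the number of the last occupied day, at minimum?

4

The precedence chain requires at least 3 distinct days.
With at most 3 per day and 7 tasks, at least 3 days are needed.
Launch can't be placed before day 4, so the schedule must run through at least day 4.
4 works (last occupied day: day 4): for example Draft -> day 1; Design -> day 3; Deploy -> day 2; Prototype -> day 2; Review -> day 1; Sync -> day 1; Launch -> day 4.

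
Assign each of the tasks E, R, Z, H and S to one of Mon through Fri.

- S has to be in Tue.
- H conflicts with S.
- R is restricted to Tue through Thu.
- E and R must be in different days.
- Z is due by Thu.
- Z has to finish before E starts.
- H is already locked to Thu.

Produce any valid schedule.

S -> Tue, H -> Thu, E -> Wed, Z -> Mon, R -> Tue

Checking: Z(Mon) before E(Wed); H(Thu) != S(Tue); E(Wed) != R(Tue); R=Tue in [Tue,Thu]; H=Thu in [Thu,Thu]; S=Tue in [Tue,Tue]; Z=Mon in [Mon,Thu].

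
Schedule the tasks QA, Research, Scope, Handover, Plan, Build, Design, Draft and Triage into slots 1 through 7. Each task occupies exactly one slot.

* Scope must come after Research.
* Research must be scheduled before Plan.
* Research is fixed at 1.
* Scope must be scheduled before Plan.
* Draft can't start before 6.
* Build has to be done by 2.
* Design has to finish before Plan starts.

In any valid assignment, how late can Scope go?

Precedence pushes Scope to at least 2; downstream work caps Scope at 6.
Scope at 6 is achievable: Triage -> 1; Scope -> 6; Handover -> 1; Build -> 1; Draft -> 6; Plan -> 7; Design -> 1; Research -> 1; QA -> 1.

6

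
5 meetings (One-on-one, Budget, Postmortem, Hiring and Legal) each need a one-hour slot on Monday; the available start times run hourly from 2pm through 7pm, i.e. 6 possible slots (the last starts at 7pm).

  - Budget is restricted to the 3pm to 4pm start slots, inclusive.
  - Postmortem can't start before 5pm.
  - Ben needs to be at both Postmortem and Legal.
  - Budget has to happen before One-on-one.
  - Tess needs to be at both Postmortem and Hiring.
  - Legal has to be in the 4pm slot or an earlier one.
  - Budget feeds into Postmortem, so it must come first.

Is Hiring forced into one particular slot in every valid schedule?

No

Hiring can be 2pm (e.g. One-on-one=4pm; Postmortem=5pm; Legal=2pm; Hiring=2pm; Budget=3pm) or 3pm (e.g. Legal -> 2pm; Budget -> 3pm; Hiring -> 3pm; Postmortem -> 5pm; One-on-one -> 4pm).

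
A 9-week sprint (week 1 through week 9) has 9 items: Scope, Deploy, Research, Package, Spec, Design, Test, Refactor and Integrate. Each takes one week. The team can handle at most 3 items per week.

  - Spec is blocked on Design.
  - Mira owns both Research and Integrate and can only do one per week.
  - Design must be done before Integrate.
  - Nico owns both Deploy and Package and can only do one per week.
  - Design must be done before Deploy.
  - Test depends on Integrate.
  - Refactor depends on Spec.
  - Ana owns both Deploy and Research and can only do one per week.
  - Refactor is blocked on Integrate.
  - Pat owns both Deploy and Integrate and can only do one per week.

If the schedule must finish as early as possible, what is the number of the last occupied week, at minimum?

The precedence chain requires at least 3 distinct weeks.
With at most 3 per week and 9 tasks, at least 3 weeks are needed.
3 works (last occupied week: week 3): for example Scope=week 1; Test=week 3; Refactor=week 3; Package=week 2; Design=week 1; Integrate=week 2; Deploy=week 3; Research=week 1; Spec=week 2.

week 3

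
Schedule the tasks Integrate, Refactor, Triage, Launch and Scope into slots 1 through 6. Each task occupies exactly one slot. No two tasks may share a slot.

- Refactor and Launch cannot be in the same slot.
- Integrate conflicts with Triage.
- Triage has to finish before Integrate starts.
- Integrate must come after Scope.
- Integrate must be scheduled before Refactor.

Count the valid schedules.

Splitting on Integrate: it can be 3 (12), 4 (24), 5 (24). Listing each branch's schedules as (Refactor, Triage, Launch, Scope):
Integrate=3: (4,1,5,2) (4,1,6,2) (4,2,5,1) (4,2,6,1) (5,1,4,2) (5,1,6,2) (5,2,4,1) (5,2,6,1) (6,1,4,2) (6,1,5,2) (6,2,4,1) (6,2,5,1) — 12.
Integrate=4: (5,1,2,3) (5,1,3,2) (5,1,6,2) (5,1,6,3) (5,2,1,3) (5,2,3,1) (5,2,6,1) (5,2,6,3) (5,3,1,2) (5,3,2,1) (5,3,6,1) (5,3,6,2) (6,1,2,3) (6,1,3,2) (6,1,5,2) (6,1,5,3) (6,2,1,3) (6,2,3,1) (6,2,5,1) (6,2,5,3) (6,3,1,2) (6,3,2,1) (6,3,5,1) (6,3,5,2) — 24.
Integrate=5: (6,1,2,3) (6,1,2,4) (6,1,3,2) (6,1,3,4) (6,1,4,2) (6,1,4,3) (6,2,1,3) (6,2,1,4) (6,2,3,1) (6,2,3,4) (6,2,4,1) (6,2,4,3) (6,3,1,2) (6,3,1,4) (6,3,2,1) (6,3,2,4) (6,3,4,1) (6,3,4,2) (6,4,1,2) (6,4,1,3) (6,4,2,1) (6,4,2,3) (6,4,3,1) (6,4,3,2) — 24.
Summing: 12 + 24 + 24 = 60.

60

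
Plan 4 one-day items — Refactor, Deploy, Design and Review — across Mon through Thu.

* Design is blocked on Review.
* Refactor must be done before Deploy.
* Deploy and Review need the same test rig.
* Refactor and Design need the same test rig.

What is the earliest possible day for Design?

Precedence pushes Design to at least Tue.
Design at Tue is achievable: Review -> Mon, Design -> Tue, Refactor -> Mon, Deploy -> Tue.

Tue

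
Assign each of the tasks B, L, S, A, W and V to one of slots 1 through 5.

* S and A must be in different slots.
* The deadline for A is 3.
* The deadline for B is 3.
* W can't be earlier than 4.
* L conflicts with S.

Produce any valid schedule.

L -> 1; S -> 2; W -> 4; B -> 1; A -> 1; V -> 1

Checking: L(1) != S(2); S(2) != A(1); B=1 in [1,3]; W=4 in [4,5]; A=1 in [1,3].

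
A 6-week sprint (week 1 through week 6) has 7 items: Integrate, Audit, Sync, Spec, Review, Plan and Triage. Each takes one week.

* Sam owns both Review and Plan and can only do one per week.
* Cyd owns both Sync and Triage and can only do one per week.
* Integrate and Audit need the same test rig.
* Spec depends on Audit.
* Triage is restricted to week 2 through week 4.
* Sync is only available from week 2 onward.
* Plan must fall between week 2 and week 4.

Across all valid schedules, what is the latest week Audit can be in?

week 5

Downstream work caps Audit at week 5.
Audit at week 5 is achievable: Spec in week 6, Triage in week 2, Integrate in week 1, Plan in week 2, Review in week 1, Sync in week 3, Audit in week 5.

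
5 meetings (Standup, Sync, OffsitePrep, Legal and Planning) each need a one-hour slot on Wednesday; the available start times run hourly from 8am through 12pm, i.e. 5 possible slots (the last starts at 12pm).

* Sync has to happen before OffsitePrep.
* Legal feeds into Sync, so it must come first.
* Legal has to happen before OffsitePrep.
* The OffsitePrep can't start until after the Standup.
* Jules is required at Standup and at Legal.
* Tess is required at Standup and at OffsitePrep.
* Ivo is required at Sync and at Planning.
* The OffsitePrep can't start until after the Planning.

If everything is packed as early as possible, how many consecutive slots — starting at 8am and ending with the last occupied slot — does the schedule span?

The precedence chain requires at least 3 distinct slots.
3 works (last occupied slot: 10am): for example Sync in 9am; Standup in 9am; Legal in 8am; OffsitePrep in 10am; Planning in 8am.

3 slots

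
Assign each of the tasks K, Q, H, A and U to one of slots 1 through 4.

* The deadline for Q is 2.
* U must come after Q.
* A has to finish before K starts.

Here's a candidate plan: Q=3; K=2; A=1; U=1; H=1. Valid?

No. U must come after Q is not satisfied.

A has to finish before K starts — holds.
The deadline for Q is 2 — violated.
U must come after Q — violated.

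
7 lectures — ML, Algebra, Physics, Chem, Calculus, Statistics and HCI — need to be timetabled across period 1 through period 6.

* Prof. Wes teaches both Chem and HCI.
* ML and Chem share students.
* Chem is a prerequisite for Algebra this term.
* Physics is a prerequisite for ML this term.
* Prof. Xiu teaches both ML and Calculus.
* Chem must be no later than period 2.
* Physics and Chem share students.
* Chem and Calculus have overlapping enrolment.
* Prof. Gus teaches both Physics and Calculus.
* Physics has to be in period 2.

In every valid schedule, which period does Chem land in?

Chem's window is period 1–period 2.
Physics is fixed at period 2, and Chem can't share a period with Physics.
So Chem must be period 1.

period 1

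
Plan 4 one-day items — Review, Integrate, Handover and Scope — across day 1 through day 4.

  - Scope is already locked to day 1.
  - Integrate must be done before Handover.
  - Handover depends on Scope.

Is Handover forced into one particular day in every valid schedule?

No

Handover can be day 2 (e.g. Handover in day 2, Scope in day 1, Integrate in day 1, Review in day 1) or day 3 (e.g. Scope in day 1, Review in day 1, Integrate in day 1, Handover in day 3).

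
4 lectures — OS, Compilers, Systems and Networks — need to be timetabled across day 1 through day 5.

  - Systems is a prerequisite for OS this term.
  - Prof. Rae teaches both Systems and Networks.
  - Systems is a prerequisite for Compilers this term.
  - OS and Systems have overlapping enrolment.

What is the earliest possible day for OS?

Precedence pushes OS to at least day 2.
OS at day 2 is achievable: Systems=day 1, OS=day 2, Compilers=day 2, Networks=day 2.

day 2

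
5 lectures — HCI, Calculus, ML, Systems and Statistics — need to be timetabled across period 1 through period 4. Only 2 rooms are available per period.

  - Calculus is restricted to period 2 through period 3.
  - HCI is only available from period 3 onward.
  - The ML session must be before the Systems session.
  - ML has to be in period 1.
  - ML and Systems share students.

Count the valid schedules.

Splitting on HCI: it can be period 3 (16), period 4 (20). Listing each branch's schedules as (Calculus, ML, Systems, Statistics) by period number:
HCI=period 3: (2,1,2,1) (2,1,2,3) (2,1,2,4) (2,1,3,1) (2,1,3,2) (2,1,3,4) (2,1,4,1) (2,1,4,2) (2,1,4,3) (2,1,4,4) (3,1,2,1) (3,1,2,2) (3,1,2,4) (3,1,4,1) (3,1,4,2) (3,1,4,4) — 16.
HCI=period 4: (2,1,2,1) (2,1,2,3) (2,1,2,4) (2,1,3,1) (2,1,3,2) (2,1,3,3) (2,1,3,4) (2,1,4,1) (2,1,4,2) (2,1,4,3) (3,1,2,1) (3,1,2,2) (3,1,2,3) (3,1,2,4) (3,1,3,1) (3,1,3,2) (3,1,3,4) (3,1,4,1) (3,1,4,2) (3,1,4,3) — 20.
Summing: 16 + 20 = 36.

36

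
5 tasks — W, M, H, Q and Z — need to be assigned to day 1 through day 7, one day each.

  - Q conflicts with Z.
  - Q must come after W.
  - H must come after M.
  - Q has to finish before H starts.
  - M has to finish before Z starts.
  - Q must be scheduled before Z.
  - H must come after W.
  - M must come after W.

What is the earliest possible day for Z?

day 3

Precedence pushes Z to at least day 3.
Z at day 3 is achievable: W in day 1; M in day 2; Q in day 2; H in day 3; Z in day 3.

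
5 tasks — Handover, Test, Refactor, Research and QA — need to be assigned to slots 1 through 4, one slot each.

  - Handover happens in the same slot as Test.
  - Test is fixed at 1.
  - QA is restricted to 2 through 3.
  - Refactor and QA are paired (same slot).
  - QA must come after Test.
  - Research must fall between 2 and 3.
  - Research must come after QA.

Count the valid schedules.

1

Enumerating: Research=3; Test=1; Handover=1; Refactor=2; QA=2.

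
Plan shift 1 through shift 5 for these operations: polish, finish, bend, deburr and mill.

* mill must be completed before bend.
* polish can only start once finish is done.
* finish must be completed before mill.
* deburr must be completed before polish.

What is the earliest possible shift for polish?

shift 2

Precedence pushes polish to at least shift 2.
polish at shift 2 is achievable: deburr in shift 1; polish in shift 2; mill in shift 2; bend in shift 3; finish in shift 1.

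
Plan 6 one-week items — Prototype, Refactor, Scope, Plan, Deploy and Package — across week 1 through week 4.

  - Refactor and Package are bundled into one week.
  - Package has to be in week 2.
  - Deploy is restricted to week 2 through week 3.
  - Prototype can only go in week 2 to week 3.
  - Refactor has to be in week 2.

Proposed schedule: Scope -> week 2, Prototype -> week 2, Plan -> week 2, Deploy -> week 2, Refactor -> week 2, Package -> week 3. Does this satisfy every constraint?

Package has to be in week 2 — violated.
Refactor has to be in week 2 — holds.
Refactor and Package are bundled into one week — violated.
Deploy is restricted to week 2 through week 3 — holds.
Prototype can only go in week 2 to week 3 — holds.

No — it violates: Refactor and Package are bundled into one week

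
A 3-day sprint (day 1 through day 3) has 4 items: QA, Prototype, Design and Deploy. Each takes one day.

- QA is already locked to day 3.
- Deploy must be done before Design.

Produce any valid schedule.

Design=day 2; Prototype=day 1; Deploy=day 1; QA=day 3

Checking: Deploy(day 1) before Design(day 2); QA=day 3 in [day 3,day 3].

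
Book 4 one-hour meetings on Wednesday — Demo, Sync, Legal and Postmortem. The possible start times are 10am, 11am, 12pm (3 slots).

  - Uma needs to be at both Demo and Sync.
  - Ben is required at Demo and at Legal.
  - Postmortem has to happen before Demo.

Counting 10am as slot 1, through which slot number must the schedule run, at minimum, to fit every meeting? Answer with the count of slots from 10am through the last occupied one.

The precedence chain requires at least 2 distinct slots.
2 works (last occupied slot: 11am): for example Demo -> 11am, Sync -> 10am, Postmortem -> 10am, Legal -> 10am.

2 slots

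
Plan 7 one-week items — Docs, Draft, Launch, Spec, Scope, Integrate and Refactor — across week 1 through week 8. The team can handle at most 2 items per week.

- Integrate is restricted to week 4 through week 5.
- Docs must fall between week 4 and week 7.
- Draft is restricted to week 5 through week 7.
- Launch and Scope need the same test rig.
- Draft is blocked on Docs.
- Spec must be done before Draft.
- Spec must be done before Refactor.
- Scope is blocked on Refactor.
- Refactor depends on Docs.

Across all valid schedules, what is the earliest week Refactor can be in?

week 5

Precedence pushes Refactor to at least week 5; downstream work caps Refactor at week 7.
Refactor at week 5 is achievable: Spec=week 1, Integrate=week 4, Draft=week 5, Docs=week 4, Launch=week 1, Refactor=week 5, Scope=week 6.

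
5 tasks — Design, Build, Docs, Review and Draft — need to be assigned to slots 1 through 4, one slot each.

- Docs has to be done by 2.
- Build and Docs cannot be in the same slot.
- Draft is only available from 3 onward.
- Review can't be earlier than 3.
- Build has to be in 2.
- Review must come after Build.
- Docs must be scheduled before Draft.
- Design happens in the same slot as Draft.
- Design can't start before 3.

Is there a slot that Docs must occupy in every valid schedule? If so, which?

1

Docs's window is 1–2.
Build is fixed at 2, and Docs can't share a slot with Build.
So Docs must be 1.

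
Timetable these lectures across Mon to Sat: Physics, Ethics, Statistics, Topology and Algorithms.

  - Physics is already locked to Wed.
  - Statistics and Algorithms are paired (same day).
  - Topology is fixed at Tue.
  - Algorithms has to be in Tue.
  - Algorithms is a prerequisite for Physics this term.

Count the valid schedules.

6

Splitting on Physics: it can be Wed (6). Listing each branch's schedules as (Ethics, Statistics, Topology, Algorithms):
Physics=Wed: (Mon,Tue,Tue,Tue) (Tue,Tue,Tue,Tue) (Wed,Tue,Tue,Tue) (Thu,Tue,Tue,Tue) (Fri,Tue,Tue,Tue) (Sat,Tue,Tue,Tue) — 6.
Summing: 6 = 6.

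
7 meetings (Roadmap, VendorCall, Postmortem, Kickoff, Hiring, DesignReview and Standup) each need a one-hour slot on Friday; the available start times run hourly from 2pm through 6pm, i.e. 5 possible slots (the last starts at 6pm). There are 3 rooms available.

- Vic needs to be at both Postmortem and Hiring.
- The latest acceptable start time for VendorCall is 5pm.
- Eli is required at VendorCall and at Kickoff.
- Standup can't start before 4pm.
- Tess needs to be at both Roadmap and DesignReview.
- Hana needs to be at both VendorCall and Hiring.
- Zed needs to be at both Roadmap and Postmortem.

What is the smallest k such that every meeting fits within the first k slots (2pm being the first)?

With at most 3 per slot and 7 meetings, at least 3 slots are needed.
Standup can't be placed before 4pm — that is slot 3 counting from 2pm — so the schedule must run through at least 3 slots.
3 works (last occupied slot: 4pm): for example Postmortem -> 3pm; VendorCall -> 2pm; Roadmap -> 2pm; Hiring -> 4pm; Standup -> 4pm; Kickoff -> 3pm; DesignReview -> 3pm.

3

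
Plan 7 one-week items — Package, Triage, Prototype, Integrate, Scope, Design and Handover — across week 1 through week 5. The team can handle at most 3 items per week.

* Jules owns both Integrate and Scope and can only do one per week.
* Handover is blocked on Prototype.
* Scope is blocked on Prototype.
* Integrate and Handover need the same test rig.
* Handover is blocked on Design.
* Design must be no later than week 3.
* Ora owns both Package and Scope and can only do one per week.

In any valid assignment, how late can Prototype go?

week 4

Downstream work caps Prototype at week 4.
Prototype at week 4 is achievable: Handover=week 5, Prototype=week 4, Package=week 1, Integrate=week 2, Triage=week 1, Scope=week 5, Design=week 1.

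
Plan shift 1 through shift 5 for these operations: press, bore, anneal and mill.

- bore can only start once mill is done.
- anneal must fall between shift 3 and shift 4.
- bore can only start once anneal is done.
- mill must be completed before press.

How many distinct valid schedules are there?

Splitting on press: it can be shift 2 (3), shift 3 (6), shift 4 (9), shift 5 (11). Listing each branch's schedules as (bore, anneal, mill) by shift number:
press=shift 2: (4,3,1) (5,3,1) (5,4,1) — 3.
press=shift 3: (4,3,1) (4,3,2) (5,3,1) (5,3,2) (5,4,1) (5,4,2) — 6.
press=shift 4: (4,3,1) (4,3,2) (4,3,3) (5,3,1) (5,3,2) (5,3,3) (5,4,1) (5,4,2) (5,4,3) — 9.
press=shift 5: (4,3,1) (4,3,2) (4,3,3) (5,3,1) (5,3,2) (5,3,3) (5,3,4) (5,4,1) (5,4,2) (5,4,3) (5,4,4) — 11.
Summing: 3 + 6 + 9 + 11 = 29.

29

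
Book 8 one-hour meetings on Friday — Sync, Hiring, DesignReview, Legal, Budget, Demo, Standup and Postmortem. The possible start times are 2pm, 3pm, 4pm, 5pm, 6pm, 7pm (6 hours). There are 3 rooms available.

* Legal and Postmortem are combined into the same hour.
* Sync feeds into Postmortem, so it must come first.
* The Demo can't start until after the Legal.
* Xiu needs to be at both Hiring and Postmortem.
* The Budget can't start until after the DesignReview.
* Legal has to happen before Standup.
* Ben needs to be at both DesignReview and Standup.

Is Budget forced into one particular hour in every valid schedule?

Budget can be 3pm (e.g. Budget=3pm; DesignReview=2pm; Standup=4pm; Legal=3pm; Hiring=2pm; Postmortem=3pm; Sync=2pm; Demo=4pm) or 4pm (e.g. Demo=4pm, Postmortem=3pm, Budget=4pm, DesignReview=2pm, Standup=4pm, Sync=2pm, Legal=3pm, Hiring=2pm).

No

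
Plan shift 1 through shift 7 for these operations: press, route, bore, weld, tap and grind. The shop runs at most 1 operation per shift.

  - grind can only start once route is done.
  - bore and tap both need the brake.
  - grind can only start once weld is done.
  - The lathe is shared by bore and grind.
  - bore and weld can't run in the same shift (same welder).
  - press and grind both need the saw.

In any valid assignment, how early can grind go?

shift 3

Precedence pushes grind to at least shift 2.
grind at shift 3 is achievable: route in shift 1; weld in shift 2; tap in shift 6; bore in shift 5; grind in shift 3; press in shift 4.
Nothing earlier works — the conflict and capacity constraints rule out every shift before shift 3.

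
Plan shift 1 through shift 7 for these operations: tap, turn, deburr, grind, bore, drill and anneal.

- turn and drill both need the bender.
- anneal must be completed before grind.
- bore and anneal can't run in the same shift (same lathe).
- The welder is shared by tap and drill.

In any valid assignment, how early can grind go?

shift 2

Precedence pushes grind to at least shift 2.
grind at shift 2 is achievable: drill -> shift 2, tap -> shift 1, anneal -> shift 1, bore -> shift 2, turn -> shift 1, deburr -> shift 1, grind -> shift 2.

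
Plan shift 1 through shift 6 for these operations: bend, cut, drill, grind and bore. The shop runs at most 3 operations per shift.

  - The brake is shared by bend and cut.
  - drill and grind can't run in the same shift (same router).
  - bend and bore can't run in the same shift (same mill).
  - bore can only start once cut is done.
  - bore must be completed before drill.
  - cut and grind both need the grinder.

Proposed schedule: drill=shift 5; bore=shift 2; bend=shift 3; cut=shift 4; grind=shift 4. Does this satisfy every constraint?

The shop runs at most 3 operations per shift — holds.
bend and bore can't run in the same shift (same mill) — holds.
bore must be completed before drill — holds.
drill and grind can't run in the same shift (same router) — holds.
bore can only start once cut is done — violated.
cut and grind both need the grinder — violated.
The brake is shared by bend and cut — holds.

Invalid. bore can only start once cut is done.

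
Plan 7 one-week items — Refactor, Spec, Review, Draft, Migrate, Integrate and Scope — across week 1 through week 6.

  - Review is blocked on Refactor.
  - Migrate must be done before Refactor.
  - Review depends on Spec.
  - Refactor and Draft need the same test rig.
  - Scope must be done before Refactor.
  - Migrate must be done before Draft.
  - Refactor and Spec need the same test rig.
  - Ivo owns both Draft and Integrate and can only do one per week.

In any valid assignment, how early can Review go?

Precedence pushes Review to at least week 3.
Review at week 3 is achievable: Migrate=week 1, Draft=week 3, Integrate=week 1, Refactor=week 2, Spec=week 1, Review=week 3, Scope=week 1.

week 3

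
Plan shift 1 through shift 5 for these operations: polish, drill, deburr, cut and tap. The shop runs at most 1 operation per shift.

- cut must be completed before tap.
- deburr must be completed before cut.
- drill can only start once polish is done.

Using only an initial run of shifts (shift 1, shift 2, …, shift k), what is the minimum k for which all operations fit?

The precedence chain requires at least 3 distinct shifts.
With at most 1 per shift and 5 operations, at least 5 shifts are needed.
5 works (last occupied shift: shift 5): for example drill=shift 4, polish=shift 3, tap=shift 5, deburr=shift 1, cut=shift 2.

5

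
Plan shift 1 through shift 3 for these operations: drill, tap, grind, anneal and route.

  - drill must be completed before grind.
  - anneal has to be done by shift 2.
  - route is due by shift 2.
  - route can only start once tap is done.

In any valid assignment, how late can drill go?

shift 2

Downstream work caps drill at shift 2.
drill at shift 2 is achievable: anneal -> shift 1; tap -> shift 1; grind -> shift 3; route -> shift 2; drill -> shift 2.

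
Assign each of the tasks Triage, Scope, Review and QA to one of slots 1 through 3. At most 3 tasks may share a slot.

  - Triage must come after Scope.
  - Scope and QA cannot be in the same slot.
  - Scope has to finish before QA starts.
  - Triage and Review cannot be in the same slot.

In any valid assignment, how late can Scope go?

2

Downstream work caps Scope at 2.
Scope at 2 is achievable: QA -> 3, Triage -> 3, Review -> 1, Scope -> 2.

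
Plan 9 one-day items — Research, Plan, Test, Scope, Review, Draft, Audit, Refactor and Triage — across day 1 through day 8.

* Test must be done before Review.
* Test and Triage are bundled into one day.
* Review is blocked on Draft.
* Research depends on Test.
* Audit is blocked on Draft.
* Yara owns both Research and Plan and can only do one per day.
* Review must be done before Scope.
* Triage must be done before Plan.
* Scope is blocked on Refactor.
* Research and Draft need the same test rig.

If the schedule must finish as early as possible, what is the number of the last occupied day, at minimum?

3

The precedence chain requires at least 3 distinct days.
3 works (last occupied day: day 3): for example Draft -> day 1, Plan -> day 3, Test -> day 1, Scope -> day 3, Review -> day 2, Audit -> day 2, Refactor -> day 1, Triage -> day 1, Research -> day 2.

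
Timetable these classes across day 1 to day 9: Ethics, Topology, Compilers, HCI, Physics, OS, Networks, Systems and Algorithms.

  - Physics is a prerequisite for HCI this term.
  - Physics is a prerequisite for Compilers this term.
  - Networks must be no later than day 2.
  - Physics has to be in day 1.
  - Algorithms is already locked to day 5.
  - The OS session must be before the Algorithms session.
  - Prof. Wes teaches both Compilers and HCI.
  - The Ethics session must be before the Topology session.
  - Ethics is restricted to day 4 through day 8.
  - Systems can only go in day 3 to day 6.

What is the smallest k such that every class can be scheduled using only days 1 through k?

The precedence chain requires at least 2 distinct days.
Algorithms can't be placed before day 5, so the schedule must run through at least day 5.
5 works (last occupied day: day 5): for example Algorithms=day 5; Compilers=day 2; Networks=day 1; HCI=day 3; OS=day 1; Systems=day 3; Ethics=day 4; Physics=day 1; Topology=day 5.

5 days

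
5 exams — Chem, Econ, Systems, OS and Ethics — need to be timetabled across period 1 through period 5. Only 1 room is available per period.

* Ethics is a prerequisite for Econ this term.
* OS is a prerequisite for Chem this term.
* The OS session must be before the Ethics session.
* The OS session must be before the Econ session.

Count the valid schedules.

Splitting on Chem: it can be period 2 (3), period 3 (4), period 4 (4), period 5 (4). Listing each branch's schedules as (Econ, Systems, OS, Ethics) by period number:
Chem=period 2: (4,5,1,3) (5,3,1,4) (5,4,1,3) — 3.
Chem=period 3: (4,5,1,2) (5,1,2,4) (5,2,1,4) (5,4,1,2) — 4.
Chem=period 4: (3,5,1,2) (5,1,2,3) (5,2,1,3) (5,3,1,2) — 4.
Chem=period 5: (3,4,1,2) (4,1,2,3) (4,2,1,3) (4,3,1,2) — 4.
Summing: 3 + 4 + 4 + 4 = 15.

15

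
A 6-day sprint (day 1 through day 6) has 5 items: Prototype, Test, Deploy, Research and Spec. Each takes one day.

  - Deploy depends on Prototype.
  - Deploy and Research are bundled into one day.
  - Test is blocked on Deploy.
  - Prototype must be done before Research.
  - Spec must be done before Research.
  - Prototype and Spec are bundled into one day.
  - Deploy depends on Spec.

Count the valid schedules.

20

Splitting on Prototype: it can be day 1 (10), day 2 (6), day 3 (3), day 4 (1). Listing each branch's schedules as (Test, Deploy, Research, Spec) by day number:
Prototype=day 1: (3,2,2,1) (4,2,2,1) (4,3,3,1) (5,2,2,1) (5,3,3,1) (5,4,4,1) (6,2,2,1) (6,3,3,1) (6,4,4,1) (6,5,5,1) — 10.
Prototype=day 2: (4,3,3,2) (5,3,3,2) (5,4,4,2) (6,3,3,2) (6,4,4,2) (6,5,5,2) — 6.
Prototype=day 3: (5,4,4,3) (6,4,4,3) (6,5,5,3) — 3.
Prototype=day 4: (6,5,5,4) — 1.
Summing: 10 + 6 + 3 + 1 = 20.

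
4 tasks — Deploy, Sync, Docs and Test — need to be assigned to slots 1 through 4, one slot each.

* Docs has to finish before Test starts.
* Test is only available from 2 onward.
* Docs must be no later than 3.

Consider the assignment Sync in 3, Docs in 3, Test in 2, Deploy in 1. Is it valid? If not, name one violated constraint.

No. Docs has to finish before Test starts is not satisfied.

Docs must be no later than 3 — holds.
Test is only available from 2 onward — holds.
Docs has to finish before Test starts — violated.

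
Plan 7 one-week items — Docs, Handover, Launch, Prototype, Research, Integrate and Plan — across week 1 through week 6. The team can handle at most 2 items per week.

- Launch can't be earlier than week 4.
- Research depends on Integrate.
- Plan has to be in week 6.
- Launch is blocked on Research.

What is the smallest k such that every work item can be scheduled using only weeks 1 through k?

6

The precedence chain requires at least 3 distinct weeks.
With at most 2 per week and 7 work items, at least 4 weeks are needed.
Plan can't be placed before week 6, so the schedule must run through at least week 6.
6 works (last occupied week: week 6): for example Integrate=week 1; Research=week 2; Docs=week 1; Plan=week 6; Launch=week 4; Handover=week 2; Prototype=week 3.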